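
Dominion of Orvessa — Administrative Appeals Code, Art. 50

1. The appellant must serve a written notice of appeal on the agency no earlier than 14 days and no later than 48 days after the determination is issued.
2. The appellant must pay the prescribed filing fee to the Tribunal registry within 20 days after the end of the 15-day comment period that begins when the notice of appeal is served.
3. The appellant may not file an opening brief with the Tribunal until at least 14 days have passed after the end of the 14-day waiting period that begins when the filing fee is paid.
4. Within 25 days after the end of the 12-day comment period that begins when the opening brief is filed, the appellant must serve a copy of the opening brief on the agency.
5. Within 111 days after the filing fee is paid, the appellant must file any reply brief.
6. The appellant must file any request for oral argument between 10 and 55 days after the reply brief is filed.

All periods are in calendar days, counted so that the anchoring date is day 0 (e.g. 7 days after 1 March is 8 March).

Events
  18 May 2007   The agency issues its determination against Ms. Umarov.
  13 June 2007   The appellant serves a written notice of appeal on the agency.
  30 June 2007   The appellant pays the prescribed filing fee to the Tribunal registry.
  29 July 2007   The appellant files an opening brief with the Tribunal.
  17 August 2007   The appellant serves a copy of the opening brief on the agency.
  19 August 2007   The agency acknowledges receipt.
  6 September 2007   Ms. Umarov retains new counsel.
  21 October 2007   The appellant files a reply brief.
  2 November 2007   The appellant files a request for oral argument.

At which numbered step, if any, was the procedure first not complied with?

Step 5

(1) the permitted window runs from 18 May 2007 + 14 = 1 June 2007 to 18 May 2007 + 48 = 5 July 2007; 13 June 2007 falls inside that range.
(2) due by 28 June 2007 + 20 days = 18 July 2007; completed 30 June 2007, before the deadline.
(3) permitted from 14 July 2007 + 14 days = 28 July 2007 onward; 29 July 2007 is on or after that date.
(4) due by 10 August 2007 + 25 days = 4 September 2007; done 17 August 2007 — timely.
(5) due by 30 June 2007 + 111 days = 19 October 2007; done 21 October 2007 — 2 days late.
The procedure was therefore not followed at step 5.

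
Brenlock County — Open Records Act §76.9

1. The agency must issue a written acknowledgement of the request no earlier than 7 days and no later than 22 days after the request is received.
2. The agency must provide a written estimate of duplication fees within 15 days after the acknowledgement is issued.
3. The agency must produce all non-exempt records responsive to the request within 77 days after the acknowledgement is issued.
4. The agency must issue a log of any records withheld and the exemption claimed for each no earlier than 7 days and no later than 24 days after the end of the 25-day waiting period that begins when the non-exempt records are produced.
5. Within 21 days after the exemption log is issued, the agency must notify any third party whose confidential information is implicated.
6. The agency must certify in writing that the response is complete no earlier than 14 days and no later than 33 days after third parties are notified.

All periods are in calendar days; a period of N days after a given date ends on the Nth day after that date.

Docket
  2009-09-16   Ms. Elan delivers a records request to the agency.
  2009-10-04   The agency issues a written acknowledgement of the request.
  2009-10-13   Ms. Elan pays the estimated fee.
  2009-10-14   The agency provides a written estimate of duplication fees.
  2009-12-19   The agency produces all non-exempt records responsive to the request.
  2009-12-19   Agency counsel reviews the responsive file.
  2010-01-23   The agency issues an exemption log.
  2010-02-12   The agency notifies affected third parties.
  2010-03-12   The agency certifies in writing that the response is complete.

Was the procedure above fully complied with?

Yes

Step 1 — 7 and 22 days from 2009-09-16 (when the request is received) are 2009-09-23 and 2009-10-08 respectively; done 2009-10-04, which is between those dates.
Step 2 — counting 15 days from 2009-10-04 (when the acknowledgement is issued) gives a deadline of 2009-10-19; done 2009-10-14 — timely.
Step 3 — counting 77 days from 2009-10-04 (when the acknowledgement is issued) gives a deadline of 2009-12-20; done 2009-12-19 — timely.
Step 4 — 7 and 24 days from 2010-01-13 (end of the 25-day waiting period, which began when the non-exempt records are produced on 2009-12-19) are 2010-01-20 and 2010-02-06 respectively; done 2010-01-23, which is between those dates.
Step 5 — counting 21 days from 2010-01-23 (when the exemption log is issued) gives a deadline of 2010-02-13; done 2010-02-12 — timely.
Step 6 — 14 and 33 days from 2010-02-12 (when third parties are notified) are 2010-02-26 and 2010-03-17 respectively; done 2010-03-12, which is between those dates.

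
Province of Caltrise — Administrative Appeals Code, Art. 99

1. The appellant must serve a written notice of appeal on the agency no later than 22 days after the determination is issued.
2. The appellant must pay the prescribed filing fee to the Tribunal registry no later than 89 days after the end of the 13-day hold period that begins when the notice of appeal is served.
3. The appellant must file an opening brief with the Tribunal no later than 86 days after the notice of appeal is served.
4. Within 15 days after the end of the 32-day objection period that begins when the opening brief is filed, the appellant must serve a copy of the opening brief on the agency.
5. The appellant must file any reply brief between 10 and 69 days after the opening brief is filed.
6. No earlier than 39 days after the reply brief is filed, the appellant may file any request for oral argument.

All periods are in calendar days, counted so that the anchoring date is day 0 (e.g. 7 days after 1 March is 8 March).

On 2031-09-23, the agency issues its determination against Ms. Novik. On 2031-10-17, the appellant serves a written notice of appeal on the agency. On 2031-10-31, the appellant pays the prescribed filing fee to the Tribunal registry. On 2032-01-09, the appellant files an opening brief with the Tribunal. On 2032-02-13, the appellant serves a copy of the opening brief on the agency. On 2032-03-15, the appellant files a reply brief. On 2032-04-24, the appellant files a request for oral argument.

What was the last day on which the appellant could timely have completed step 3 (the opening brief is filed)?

2032-01-11

Step 3 runs from 2031-10-17, when the notice of appeal is served. 86 days after 2031-10-17 is 2032-01-11.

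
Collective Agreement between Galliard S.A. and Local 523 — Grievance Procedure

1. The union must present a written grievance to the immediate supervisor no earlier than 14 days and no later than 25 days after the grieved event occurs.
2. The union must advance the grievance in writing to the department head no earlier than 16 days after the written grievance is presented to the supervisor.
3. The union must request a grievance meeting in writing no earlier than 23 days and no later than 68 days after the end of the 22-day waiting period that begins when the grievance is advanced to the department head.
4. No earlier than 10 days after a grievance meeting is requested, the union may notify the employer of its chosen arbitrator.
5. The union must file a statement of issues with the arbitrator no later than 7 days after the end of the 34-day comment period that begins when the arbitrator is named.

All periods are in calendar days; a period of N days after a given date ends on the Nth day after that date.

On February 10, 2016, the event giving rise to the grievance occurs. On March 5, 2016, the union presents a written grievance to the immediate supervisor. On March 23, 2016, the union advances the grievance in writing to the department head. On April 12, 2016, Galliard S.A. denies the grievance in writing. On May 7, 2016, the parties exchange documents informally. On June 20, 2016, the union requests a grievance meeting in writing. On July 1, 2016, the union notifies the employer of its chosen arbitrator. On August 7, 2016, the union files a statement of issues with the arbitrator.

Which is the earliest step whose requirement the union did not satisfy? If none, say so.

None — every step was satisfied

Step 1 — 14 and 25 days from February 10, 2016 (when the grieved event occurs) are February 24, 2016 and March 6, 2016 respectively; March 5, 2016 falls inside that range.
Step 2 — must wait 16 days from March 5, 2016 (when the written grievance is presented to the supervisor), so not before March 21, 2016; done March 23, 2016 — permitted.
Step 3 — 23 and 68 days from April 14, 2016 (end of the 22-day waiting period, which began when the grievance is advanced to the department head on March 23, 2016) are May 7, 2016 and June 21, 2016 respectively; done June 20, 2016, which is between those dates.
Step 4 — must wait 10 days from June 20, 2016 (when a grievance meeting is requested), so not before June 30, 2016; July 1, 2016 is on or after that date.
Step 5 — counting 7 days from August 4, 2016 (end of the 34-day comment period, which began when the arbitrator is named on July 1, 2016) gives a deadline of August 11, 2016; completed August 7, 2016, before the deadline.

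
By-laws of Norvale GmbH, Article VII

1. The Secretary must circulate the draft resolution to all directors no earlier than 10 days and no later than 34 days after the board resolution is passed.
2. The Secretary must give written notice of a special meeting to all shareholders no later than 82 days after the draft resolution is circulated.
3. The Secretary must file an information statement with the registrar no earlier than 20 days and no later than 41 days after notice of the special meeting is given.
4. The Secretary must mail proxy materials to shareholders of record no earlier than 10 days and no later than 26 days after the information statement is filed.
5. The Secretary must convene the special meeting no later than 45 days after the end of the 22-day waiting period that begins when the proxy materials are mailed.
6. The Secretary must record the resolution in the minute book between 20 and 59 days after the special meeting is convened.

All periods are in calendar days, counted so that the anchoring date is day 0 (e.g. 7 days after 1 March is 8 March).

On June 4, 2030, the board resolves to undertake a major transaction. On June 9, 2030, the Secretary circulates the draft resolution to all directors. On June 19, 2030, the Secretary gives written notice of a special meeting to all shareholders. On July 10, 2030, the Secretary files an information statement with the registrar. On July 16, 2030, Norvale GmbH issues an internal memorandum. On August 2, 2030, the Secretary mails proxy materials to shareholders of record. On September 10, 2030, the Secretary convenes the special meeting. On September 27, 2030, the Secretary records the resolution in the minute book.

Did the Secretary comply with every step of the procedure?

Step 1 — 10 and 34 days from June 4, 2030 (when the board resolution is passed) are June 14, 2030 and July 8, 2030 respectively; June 9, 2030 is 5 days too early.

No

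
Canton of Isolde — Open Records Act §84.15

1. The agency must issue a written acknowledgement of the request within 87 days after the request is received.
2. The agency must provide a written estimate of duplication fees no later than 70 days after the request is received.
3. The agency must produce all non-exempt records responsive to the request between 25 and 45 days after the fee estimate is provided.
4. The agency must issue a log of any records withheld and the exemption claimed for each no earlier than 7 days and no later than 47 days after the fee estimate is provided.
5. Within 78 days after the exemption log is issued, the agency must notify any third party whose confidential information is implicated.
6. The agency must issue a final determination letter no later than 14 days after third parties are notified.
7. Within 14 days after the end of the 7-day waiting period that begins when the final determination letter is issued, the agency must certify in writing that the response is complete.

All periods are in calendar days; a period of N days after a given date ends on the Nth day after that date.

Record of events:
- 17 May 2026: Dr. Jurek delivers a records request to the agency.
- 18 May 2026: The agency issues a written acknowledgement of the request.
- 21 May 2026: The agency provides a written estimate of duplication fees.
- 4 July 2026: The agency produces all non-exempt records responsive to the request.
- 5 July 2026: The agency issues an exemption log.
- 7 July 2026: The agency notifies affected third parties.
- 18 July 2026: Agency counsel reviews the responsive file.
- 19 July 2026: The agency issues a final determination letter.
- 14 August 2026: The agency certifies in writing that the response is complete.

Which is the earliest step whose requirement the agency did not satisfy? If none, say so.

(1) due by 17 May 2026 + 87 days = 12 August 2026; 18 May 2026 is within that limit.
(2) due by 17 May 2026 + 70 days = 26 July 2026; 21 May 2026 is within that limit.
(3) the permitted window runs from 21 May 2026 + 25 = 15 June 2026 to 21 May 2026 + 45 = 5 July 2026; 4 July 2026 falls inside that range.
(4) the permitted window runs from 21 May 2026 + 7 = 28 May 2026 to 21 May 2026 + 47 = 7 July 2026; done 5 July 2026, which is between those dates.
(5) due by 5 July 2026 + 78 days = 21 September 2026; completed 7 July 2026, before the deadline.
(6) due by 7 July 2026 + 14 days = 21 July 2026; completed 19 July 2026, before the deadline.
(7) due by 26 July 2026 + 14 days = 9 August 2026; not done until 14 August 2026, 5 days after the deadline.
The procedure was therefore not followed at step 7.

Step 7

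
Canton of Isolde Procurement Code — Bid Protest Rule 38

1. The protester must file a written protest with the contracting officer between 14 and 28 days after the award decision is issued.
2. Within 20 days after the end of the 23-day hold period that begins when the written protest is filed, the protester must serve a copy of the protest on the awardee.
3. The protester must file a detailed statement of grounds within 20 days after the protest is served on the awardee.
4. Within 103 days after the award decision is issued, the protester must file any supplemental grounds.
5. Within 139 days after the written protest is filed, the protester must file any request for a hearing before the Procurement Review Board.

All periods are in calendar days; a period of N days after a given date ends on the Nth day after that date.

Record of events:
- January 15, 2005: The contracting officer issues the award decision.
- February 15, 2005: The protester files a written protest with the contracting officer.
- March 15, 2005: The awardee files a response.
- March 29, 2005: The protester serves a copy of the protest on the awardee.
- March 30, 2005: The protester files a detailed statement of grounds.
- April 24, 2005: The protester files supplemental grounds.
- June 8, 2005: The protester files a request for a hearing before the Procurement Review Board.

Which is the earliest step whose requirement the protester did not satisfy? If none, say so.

Step 1

Step 1: the window is 14–28 days after January 15, 2005 (when the award decision is issued), so January 29, 2005 through February 12, 2005; February 15, 2005 is 3 days past the end of the window.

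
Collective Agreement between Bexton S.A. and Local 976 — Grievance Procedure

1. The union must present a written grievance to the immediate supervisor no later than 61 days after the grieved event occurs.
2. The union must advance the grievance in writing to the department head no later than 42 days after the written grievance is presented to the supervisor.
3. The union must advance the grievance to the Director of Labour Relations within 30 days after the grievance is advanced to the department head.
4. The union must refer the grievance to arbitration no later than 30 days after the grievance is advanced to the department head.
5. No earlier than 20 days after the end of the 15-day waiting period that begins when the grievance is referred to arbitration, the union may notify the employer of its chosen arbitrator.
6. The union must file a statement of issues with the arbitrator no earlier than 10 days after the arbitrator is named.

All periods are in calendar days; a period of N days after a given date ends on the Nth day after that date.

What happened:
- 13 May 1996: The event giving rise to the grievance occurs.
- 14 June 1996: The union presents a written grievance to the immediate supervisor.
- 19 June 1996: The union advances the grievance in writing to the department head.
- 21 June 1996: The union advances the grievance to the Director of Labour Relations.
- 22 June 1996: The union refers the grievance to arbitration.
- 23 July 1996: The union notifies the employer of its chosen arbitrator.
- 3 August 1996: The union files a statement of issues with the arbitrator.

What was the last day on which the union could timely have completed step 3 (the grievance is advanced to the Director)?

Step 3 runs from 19 June 1996, when the grievance is advanced to the department head. 30 days after 19 June 1996 is 19 July 1996.

19 July 1996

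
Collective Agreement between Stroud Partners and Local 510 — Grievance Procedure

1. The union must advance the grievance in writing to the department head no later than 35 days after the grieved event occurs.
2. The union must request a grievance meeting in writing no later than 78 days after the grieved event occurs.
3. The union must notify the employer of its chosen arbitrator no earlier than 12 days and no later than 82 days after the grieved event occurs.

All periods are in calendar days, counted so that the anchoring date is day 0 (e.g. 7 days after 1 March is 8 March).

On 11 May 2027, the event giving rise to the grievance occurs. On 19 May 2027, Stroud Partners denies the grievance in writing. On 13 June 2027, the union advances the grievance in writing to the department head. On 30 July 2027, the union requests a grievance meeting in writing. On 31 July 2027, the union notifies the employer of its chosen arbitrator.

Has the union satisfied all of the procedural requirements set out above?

Step 1 — counting 35 days from 11 May 2027 (when the grieved event occurs) gives a deadline of 15 June 2027; done 13 June 2027 — timely.
Step 2 — counting 78 days from 11 May 2027 (when the grieved event occurs) gives a deadline of 28 July 2027; 30 July 2027 misses that deadline by 2 days.
No need to go further; step 2 was not satisfied.

No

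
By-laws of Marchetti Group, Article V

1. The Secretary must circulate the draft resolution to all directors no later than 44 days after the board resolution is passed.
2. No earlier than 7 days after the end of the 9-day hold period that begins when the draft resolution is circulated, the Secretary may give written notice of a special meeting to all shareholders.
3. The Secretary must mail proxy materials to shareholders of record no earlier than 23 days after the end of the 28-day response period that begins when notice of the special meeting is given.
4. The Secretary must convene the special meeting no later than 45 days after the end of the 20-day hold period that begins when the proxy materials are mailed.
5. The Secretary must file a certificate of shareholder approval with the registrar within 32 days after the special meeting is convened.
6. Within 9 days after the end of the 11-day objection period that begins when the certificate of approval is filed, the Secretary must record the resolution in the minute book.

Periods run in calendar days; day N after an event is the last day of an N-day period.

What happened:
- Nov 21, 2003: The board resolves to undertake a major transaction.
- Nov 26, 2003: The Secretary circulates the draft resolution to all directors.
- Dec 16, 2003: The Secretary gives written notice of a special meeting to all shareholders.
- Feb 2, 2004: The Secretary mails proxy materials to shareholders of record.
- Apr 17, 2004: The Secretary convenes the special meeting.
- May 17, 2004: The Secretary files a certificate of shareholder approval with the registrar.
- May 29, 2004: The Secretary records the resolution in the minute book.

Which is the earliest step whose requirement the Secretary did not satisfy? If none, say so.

Step 3

Step 1: 44 days after Nov 21, 2003 (when the board resolution is passed) is Jan 4, 2004; done Nov 26, 2003 — timely.
Step 2: the earliest permitted date is 7 days after Dec 5, 2003 (end of the 9-day hold period, which began when the draft resolution is circulated on Nov 26, 2003), i.e. Dec 12, 2003; done Dec 16, 2003, after the minimum wait.
Step 3: the earliest permitted date is 23 days after Jan 13, 2004 (end of the 28-day response period, which began when notice of the special meeting is given on Dec 16, 2003), i.e. Feb 5, 2004; acted on Feb 2, 2004, 3 days prematurely.
The procedure was therefore not followed at step 3.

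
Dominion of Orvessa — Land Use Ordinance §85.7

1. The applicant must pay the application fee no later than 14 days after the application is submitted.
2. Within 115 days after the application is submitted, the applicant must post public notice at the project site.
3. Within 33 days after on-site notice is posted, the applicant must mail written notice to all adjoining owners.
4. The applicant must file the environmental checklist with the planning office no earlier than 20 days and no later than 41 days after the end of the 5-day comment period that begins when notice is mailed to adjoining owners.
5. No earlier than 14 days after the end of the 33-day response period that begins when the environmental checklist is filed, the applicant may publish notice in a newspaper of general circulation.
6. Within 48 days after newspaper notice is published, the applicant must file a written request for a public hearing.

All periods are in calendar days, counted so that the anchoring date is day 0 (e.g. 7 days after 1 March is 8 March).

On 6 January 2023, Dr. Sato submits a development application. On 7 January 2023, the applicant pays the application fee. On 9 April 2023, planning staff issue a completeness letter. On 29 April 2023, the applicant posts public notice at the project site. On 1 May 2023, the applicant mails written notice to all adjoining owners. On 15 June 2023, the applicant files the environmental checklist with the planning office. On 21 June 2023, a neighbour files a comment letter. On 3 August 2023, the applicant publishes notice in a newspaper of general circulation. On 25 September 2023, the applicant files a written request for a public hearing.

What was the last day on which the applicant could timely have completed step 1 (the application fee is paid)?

Step 1 runs from 6 January 2023, when the application is submitted. 14 days after 6 January 2023 is 20 January 2023.

20 January 2023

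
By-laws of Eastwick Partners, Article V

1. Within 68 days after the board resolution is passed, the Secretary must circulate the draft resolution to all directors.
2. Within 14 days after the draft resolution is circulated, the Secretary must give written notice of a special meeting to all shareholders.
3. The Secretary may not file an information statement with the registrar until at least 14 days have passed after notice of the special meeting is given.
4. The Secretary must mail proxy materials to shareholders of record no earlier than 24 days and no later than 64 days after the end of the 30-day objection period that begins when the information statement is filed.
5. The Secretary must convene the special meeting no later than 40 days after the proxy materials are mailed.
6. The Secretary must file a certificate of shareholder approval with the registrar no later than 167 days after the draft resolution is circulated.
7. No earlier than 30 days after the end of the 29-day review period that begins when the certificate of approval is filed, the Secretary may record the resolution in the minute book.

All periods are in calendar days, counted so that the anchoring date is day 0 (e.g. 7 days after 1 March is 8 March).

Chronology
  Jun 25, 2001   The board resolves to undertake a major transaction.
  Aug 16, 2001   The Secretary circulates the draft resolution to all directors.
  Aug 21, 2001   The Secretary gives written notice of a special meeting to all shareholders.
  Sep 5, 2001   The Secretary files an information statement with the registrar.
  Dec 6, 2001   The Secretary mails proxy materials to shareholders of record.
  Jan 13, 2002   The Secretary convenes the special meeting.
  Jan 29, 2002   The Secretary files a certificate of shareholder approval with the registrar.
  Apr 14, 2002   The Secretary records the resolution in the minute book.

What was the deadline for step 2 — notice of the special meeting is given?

Step 2 runs from Aug 16, 2001, when the draft resolution is circulated. 14 days after Aug 16, 2001 is Aug 30, 2001.

Aug 30, 2001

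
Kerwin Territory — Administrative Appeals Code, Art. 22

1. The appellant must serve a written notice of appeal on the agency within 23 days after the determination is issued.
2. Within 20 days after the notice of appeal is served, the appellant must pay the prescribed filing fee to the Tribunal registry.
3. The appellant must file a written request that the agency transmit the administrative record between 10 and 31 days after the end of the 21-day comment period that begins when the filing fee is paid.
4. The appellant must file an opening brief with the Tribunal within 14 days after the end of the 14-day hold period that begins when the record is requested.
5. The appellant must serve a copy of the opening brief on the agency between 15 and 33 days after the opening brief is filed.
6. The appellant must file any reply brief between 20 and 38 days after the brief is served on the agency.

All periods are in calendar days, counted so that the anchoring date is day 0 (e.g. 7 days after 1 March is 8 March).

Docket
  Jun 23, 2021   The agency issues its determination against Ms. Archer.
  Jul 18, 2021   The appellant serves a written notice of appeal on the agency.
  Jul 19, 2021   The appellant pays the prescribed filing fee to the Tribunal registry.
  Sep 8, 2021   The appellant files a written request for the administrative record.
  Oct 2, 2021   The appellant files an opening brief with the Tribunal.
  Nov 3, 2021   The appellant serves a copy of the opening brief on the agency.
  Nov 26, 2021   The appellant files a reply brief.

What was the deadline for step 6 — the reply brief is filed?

Step 6 runs from Nov 3, 2021, when the brief is served on the agency. The window is 20–38 days after Nov 3, 2021; it closes on Dec 11, 2021.

Dec 11, 2021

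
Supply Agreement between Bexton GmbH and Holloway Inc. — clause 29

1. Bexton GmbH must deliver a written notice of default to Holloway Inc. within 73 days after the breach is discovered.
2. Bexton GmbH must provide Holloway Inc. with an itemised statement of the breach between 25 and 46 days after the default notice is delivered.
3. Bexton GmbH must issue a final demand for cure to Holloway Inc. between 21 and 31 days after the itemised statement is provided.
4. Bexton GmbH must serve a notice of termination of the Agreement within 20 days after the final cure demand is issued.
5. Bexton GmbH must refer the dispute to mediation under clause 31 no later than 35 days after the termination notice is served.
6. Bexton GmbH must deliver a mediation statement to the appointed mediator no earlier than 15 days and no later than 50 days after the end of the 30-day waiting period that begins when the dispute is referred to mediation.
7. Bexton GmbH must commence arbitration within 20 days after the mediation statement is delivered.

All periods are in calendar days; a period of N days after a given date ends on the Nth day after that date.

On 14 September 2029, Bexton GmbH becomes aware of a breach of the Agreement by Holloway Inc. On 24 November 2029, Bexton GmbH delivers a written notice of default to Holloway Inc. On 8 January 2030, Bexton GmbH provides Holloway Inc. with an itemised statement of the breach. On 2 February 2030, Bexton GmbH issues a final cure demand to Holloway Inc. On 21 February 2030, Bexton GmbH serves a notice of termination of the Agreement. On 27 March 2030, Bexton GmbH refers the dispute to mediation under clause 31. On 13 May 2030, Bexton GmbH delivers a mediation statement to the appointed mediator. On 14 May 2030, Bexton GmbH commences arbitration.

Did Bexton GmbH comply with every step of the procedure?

Step 1: 73 days after 14 September 2029 (when the breach is discovered) is 26 November 2029; completed 24 November 2029, before the deadline.
Step 2: the window is 25–46 days after 24 November 2029 (when the default notice is delivered), so 19 December 2029 through 9 January 2030; done 8 January 2030, which is between those dates.
Step 3: the window is 21–31 days after 8 January 2030 (when the itemised statement is provided), so 29 January 2030 through 8 February 2030; 2 February 2030 falls inside that range.
Step 4: 20 days after 2 February 2030 (when the final cure demand is issued) is 22 February 2030; 21 February 2030 is within that limit.
Step 5: 35 days after 21 February 2030 (when the termination notice is served) is 28 March 2030; completed 27 March 2030, before the deadline.
Step 6: the window is 15–50 days after 26 April 2030 (end of the 30-day waiting period, which began when the dispute is referred to mediation on 27 March 2030), so 11 May 2030 through 15 June 2030; done 13 May 2030 — within the window.
Step 7: 20 days after 13 May 2030 (when the mediation statement is delivered) is 2 June 2030; done 14 May 2030 — timely.

Yes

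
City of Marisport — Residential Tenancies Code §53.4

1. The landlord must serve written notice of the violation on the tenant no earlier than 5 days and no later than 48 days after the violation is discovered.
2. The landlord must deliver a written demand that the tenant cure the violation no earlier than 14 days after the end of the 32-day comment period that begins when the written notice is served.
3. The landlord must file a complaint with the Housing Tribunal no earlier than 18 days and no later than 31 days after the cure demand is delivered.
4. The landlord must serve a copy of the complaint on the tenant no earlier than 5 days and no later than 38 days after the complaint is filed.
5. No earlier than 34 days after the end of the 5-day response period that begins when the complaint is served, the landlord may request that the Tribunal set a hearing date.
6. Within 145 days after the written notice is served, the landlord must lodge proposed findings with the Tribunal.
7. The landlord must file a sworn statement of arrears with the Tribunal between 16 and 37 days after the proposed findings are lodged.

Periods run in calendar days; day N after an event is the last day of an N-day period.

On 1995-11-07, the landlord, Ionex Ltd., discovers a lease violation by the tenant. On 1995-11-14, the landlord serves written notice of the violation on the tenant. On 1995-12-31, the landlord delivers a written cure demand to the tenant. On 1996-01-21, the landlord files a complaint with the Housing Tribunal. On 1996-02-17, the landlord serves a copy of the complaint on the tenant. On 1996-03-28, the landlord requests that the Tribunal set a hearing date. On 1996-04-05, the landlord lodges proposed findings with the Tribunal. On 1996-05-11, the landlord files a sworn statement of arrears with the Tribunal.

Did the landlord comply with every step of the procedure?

Yes

Step 1: the window is 5–48 days after 1995-11-07 (when the violation is discovered), so 1995-11-12 through 1995-12-25; 1995-11-14 falls inside that range.
Step 2: the earliest permitted date is 14 days after 1995-12-16 (end of the 32-day comment period, which began when the written notice is served on 1995-11-14), i.e. 1995-12-30; 1995-12-31 is on or after that date.
Step 3: the window is 18–31 days after 1995-12-31 (when the cure demand is delivered), so 1996-01-18 through 1996-01-31; done 1996-01-21, which is between those dates.
Step 4: the window is 5–38 days after 1996-01-21 (when the complaint is filed), so 1996-01-26 through 1996-02-28; done 1996-02-17 — within the window.
Step 5: the earliest permitted date is 34 days after 1996-02-22 (end of the 5-day response period, which began when the complaint is served on 1996-02-17), i.e. 1996-03-27; done 1996-03-28 — permitted.
Step 6: 145 days after 1995-11-14 (when the written notice is served) is 1996-04-07; 1996-04-05 is within that limit.
Step 7: the window is 16–37 days after 1996-04-05 (when the proposed findings are lodged), so 1996-04-21 through 1996-05-12; 1996-05-11 falls inside that range.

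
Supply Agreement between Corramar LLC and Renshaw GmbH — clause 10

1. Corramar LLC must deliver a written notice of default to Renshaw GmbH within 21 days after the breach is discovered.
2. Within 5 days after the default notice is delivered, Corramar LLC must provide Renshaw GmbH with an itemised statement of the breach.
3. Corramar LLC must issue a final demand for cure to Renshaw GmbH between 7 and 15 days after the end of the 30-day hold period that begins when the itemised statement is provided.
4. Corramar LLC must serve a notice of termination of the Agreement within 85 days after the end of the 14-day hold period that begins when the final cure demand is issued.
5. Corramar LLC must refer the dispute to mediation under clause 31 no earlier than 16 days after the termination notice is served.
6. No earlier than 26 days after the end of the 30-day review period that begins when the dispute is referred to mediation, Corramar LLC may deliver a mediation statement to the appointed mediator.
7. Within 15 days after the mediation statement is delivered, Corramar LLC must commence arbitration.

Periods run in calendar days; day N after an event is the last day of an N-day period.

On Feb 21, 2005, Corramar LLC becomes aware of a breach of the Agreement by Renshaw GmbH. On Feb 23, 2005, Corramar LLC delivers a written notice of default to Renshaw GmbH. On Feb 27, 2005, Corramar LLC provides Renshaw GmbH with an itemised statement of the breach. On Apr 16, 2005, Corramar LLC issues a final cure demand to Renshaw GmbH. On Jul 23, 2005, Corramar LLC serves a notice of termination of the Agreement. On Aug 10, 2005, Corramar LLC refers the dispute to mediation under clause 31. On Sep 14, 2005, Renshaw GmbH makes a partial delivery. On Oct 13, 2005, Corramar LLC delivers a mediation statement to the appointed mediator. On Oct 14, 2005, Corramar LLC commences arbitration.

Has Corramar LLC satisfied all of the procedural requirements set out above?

No

Step 1: 21 days after Feb 21, 2005 (when the breach is discovered) is Mar 14, 2005; completed Feb 23, 2005, before the deadline.
Step 2: 5 days after Feb 23, 2005 (when the default notice is delivered) is Feb 28, 2005; completed Feb 27, 2005, before the deadline.
Step 3: the window is 7–15 days after Mar 29, 2005 (end of the 30-day hold period, which began when the itemised statement is provided on Feb 27, 2005), so Apr 5, 2005 through Apr 13, 2005; Apr 16, 2005 is 3 days past the end of the window.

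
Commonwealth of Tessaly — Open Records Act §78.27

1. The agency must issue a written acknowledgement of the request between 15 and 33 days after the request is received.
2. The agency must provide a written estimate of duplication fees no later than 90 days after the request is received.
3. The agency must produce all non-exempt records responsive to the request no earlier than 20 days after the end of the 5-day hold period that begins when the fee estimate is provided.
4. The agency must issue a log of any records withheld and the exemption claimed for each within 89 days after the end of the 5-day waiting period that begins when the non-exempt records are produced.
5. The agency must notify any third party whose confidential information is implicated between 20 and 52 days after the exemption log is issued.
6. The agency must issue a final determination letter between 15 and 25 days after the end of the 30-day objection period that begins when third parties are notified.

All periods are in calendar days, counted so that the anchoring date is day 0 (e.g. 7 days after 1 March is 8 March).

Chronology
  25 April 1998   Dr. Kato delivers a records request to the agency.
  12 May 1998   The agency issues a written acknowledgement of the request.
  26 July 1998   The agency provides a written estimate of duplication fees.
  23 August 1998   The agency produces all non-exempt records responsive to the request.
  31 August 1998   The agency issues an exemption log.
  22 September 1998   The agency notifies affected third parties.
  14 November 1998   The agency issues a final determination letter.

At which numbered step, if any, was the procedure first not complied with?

Step 1: the window is 15–33 days after 25 April 1998 (when the request is received), so 10 May 1998 through 28 May 1998; done 12 May 1998, which is between those dates.
Step 2: 90 days after 25 April 1998 (when the request is received) is 24 July 1998; 26 July 1998 misses that deadline by 2 days.
The procedure was therefore not followed at step 2.

Step 2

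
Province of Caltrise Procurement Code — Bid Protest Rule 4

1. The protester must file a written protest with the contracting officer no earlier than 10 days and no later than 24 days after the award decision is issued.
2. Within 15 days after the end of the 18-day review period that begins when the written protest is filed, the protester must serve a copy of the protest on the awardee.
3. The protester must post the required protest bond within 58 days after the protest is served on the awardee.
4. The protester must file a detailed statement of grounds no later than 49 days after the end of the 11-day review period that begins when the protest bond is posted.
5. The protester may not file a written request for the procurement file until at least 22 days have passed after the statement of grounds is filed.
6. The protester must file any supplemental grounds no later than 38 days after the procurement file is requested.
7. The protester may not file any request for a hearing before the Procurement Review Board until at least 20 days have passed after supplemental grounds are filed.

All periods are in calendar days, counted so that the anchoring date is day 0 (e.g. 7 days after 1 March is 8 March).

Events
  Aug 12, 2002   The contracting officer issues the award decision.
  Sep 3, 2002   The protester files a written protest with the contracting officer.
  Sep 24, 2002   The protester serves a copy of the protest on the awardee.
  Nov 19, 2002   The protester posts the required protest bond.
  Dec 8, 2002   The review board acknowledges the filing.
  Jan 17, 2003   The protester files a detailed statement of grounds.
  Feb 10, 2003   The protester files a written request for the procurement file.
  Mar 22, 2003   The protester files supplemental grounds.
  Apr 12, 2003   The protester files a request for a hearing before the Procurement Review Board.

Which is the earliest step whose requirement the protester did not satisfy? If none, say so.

Step 6

(1) the permitted window runs from Aug 12, 2002 + 10 = Aug 22, 2002 to Aug 12, 2002 + 24 = Sep 5, 2002; Sep 3, 2002 falls inside that range.
(2) due by Sep 21, 2002 + 15 days = Oct 6, 2002; done Sep 24, 2002 — timely.
(3) due by Sep 24, 2002 + 58 days = Nov 21, 2002; completed Nov 19, 2002, before the deadline.
(4) due by Nov 30, 2002 + 49 days = Jan 18, 2003; completed Jan 17, 2003, before the deadline.
(5) permitted from Jan 17, 2003 + 22 days = Feb 8, 2003 onward; done Feb 10, 2003 — permitted.
(6) due by Feb 10, 2003 + 38 days = Mar 20, 2003; done Mar 22, 2003 — 2 days late.
No need to go further; step 6 was not satisfied.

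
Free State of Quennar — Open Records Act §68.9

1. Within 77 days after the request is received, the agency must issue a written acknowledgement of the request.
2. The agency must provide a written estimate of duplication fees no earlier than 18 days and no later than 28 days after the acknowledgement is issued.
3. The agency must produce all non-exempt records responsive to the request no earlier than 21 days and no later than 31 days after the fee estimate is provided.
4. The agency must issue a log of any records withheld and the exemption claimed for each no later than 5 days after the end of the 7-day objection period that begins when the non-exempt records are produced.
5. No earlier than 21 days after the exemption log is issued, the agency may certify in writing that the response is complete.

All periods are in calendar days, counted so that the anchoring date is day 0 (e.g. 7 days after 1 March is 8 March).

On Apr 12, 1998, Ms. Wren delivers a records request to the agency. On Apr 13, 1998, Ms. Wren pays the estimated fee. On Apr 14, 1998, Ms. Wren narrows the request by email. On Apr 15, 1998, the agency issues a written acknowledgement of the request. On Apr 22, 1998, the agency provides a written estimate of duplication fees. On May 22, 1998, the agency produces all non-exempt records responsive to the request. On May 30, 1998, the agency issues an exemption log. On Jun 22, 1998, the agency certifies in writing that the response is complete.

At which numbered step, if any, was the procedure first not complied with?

Step 2

(1) due by Apr 12, 1998 + 77 days = Jun 28, 1998; done Apr 15, 1998 — timely.
(2) the permitted window runs from Apr 15, 1998 + 18 = May 3, 1998 to Apr 15, 1998 + 28 = May 13, 1998; Apr 22, 1998 is 11 days too early.
Later steps need not be reached.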